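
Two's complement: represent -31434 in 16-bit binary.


Original: 0111101011001010
Step 1 - Invert all bits: 1000010100110101
Step 2 - Add 1: 1000010100110101 + 1
= 1000010100110110 (represents -31434)


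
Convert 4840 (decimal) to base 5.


Divide by 5 repeatedly:
4840 ÷ 5 = 968 remainder 0
968 ÷ 5 = 193 remainder 3
193 ÷ 5 = 38 remainder 3
38 ÷ 5 = 7 remainder 3
7 ÷ 5 = 1 remainder 2
1 ÷ 5 = 0 remainder 1
Reading remainders bottom-up:
= 123330


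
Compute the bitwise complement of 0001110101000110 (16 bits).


Original: 0001110101000110
Invert all bits:
  bit 0: 0 → 1
  bit 1: 0 → 1
  bit 2: 0 → 1
  bit 3: 1 → 0
  bit 4: 1 → 0
  bit 5: 1 → 0
  bit 6: 0 → 1
  bit 7: 1 → 0
  bit 8: 0 → 1
  bit 9: 1 → 0
  bit 10: 0 → 1
  bit 11: 0 → 1
  bit 12: 0 → 1
  bit 13: 1 → 0
  bit 14: 1 → 0
  bit 15: 0 → 1
= 1110001010111001


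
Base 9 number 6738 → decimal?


Positional values (base 9):
  8 × 9^0 = 8 × 1 = 8
  3 × 9^1 = 3 × 9 = 27
  7 × 9^2 = 7 × 81 = 567
  6 × 9^3 = 6 × 729 = 4374
Sum = 8 + 27 + 567 + 4374
= 4976


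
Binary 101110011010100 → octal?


Group into 3-bit groups: 101110011010100
  101 = 5
  110 = 6
  011 = 3
  010 = 2
  100 = 4
= 0o56324


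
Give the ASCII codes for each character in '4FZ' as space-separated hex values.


String: '4FZ'  (3 characters)
Per-character ASCII lookup:
  '4': digits start at 48: '4' = 48 + 4 = 52 → 0x34
  'F': uppercase starts at 65: 'F' = 65 + 5 = 70 → 0x46
  'Z': uppercase starts at 65: 'Z' = 65 + 25 = 90 → 0x5A
= 0x34 0x46 0x5A


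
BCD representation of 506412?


Each digit → 4-bit binary:
  5 → 0101
  0 → 0000
  6 → 0110
  4 → 0100
  1 → 0001
  2 → 0010
= 0101 0000 0110 0100 0001 0010


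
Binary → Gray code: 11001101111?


Binary: 11001101111
Gray code: G = B XOR (B >> 1)
B >> 1 = 01100110111
11001101111 XOR 01100110111:
  1 XOR 0 = 1
  1 XOR 1 = 0
  0 XOR 1 = 1
  0 XOR 0 = 0
  1 XOR 0 = 1
  1 XOR 1 = 0
  0 XOR 1 = 1
  1 XOR 0 = 1
  1 XOR 1 = 0
  1 XOR 1 = 0
  1 XOR 1 = 0
= 10101011000


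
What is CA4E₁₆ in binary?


Each hex digit → 4 binary bits:
  C = 1100
  A = 1010
  4 = 0100
  E = 1110
Concatenate: 1100 1010 0100 1110
= 1100101001001110


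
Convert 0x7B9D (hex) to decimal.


Positional values:
Position 0: D × 16^0 = 13 × 1 = 13
Position 1: 9 × 16^1 = 9 × 16 = 144
Position 2: B × 16^2 = 11 × 256 = 2816
Position 3: 7 × 16^3 = 7 × 4096 = 28672
Sum = 13 + 144 + 2816 + 28672
= 31645


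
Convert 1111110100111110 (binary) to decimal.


Positional values:
Bit 1: 1 × 2^1 = 2
Bit 2: 1 × 2^2 = 4
Bit 3: 1 × 2^3 = 8
Bit 4: 1 × 2^4 = 16
Bit 5: 1 × 2^5 = 32
Bit 8: 1 × 2^8 = 256
Bit 10: 1 × 2^10 = 1024
Bit 11: 1 × 2^11 = 2048
Bit 12: 1 × 2^12 = 4096
Bit 13: 1 × 2^13 = 8192
Bit 14: 1 × 2^14 = 16384
Bit 15: 1 × 2^15 = 32768
Sum = 2 + 4 + 8 + 16 + 32 + 256 + 1024 + 2048 + 4096 + 8192 + 16384 + 32768
= 64830


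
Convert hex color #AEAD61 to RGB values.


Hex: #AEAD61
R = AE₁₆ = 174
G = AD₁₆ = 173
B = 61₁₆ = 97
= RGB(174, 173, 97)


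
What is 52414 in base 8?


Divide by 8 repeatedly:
52414 ÷ 8 = 6551 remainder 6
6551 ÷ 8 = 818 remainder 7
818 ÷ 8 = 102 remainder 2
102 ÷ 8 = 12 remainder 6
12 ÷ 8 = 1 remainder 4
1 ÷ 8 = 0 remainder 1
Reading remainders bottom-up:
= 0o146276


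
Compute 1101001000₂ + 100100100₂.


Align and add column by column (LSB to MSB, carry propagating):
  01101001000
+ 00100100100
  -----------
  col 0: 0 + 0 + 0 (carry in) = 0 → bit 0, carry out 0
  col 1: 0 + 0 + 0 (carry in) = 0 → bit 0, carry out 0
  col 2: 0 + 1 + 0 (carry in) = 1 → bit 1, carry out 0
  col 3: 1 + 0 + 0 (carry in) = 1 → bit 1, carry out 0
  col 4: 0 + 0 + 0 (carry in) = 0 → bit 0, carry out 0
  col 5: 0 + 1 + 0 (carry in) = 1 → bit 1, carry out 0
  col 6: 1 + 0 + 0 (carry in) = 1 → bit 1, carry out 0
  col 7: 0 + 0 + 0 (carry in) = 0 → bit 0, carry out 0
  col 8: 1 + 1 + 0 (carry in) = 2 → bit 0, carry out 1
  col 9: 1 + 0 + 1 (carry in) = 2 → bit 0, carry out 1
  col 10: 0 + 0 + 1 (carry in) = 1 → bit 1, carry out 0
Reading bits MSB→LSB: 10001101100
Strip leading zeros: 10001101100
= 10001101100


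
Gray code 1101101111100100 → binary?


Gray code: 1101101111100100
MSB stays the same: 1
Each subsequent bit = prev_binary XOR current_gray:
  B[1] = 1 XOR 1 = 0
  B[2] = 0 XOR 0 = 0
  B[3] = 0 XOR 1 = 1
  B[4] = 1 XOR 1 = 0
  B[5] = 0 XOR 0 = 0
  B[6] = 0 XOR 1 = 1
  B[7] = 1 XOR 1 = 0
  B[8] = 0 XOR 1 = 1
  B[9] = 1 XOR 1 = 0
  B[10] = 0 XOR 1 = 1
  B[11] = 1 XOR 0 = 1
  B[12] = 1 XOR 0 = 1
  B[13] = 1 XOR 1 = 0
  B[14] = 0 XOR 0 = 0
  B[15] = 0 XOR 0 = 0
= 1001001010111000 (37560 decimal)


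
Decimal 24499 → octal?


Divide by 8 repeatedly:
24499 ÷ 8 = 3062 remainder 3
3062 ÷ 8 = 382 remainder 6
382 ÷ 8 = 47 remainder 6
47 ÷ 8 = 5 remainder 7
5 ÷ 8 = 0 remainder 5
Reading remainders bottom-up:
= 0o57663


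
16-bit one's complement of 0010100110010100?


Original: 0010100110010100
Invert all bits:
  bit 0: 0 → 1
  bit 1: 0 → 1
  bit 2: 1 → 0
  bit 3: 0 → 1
  bit 4: 1 → 0
  bit 5: 0 → 1
  bit 6: 0 → 1
  bit 7: 1 → 0
  bit 8: 1 → 0
  bit 9: 0 → 1
  bit 10: 0 → 1
  bit 11: 1 → 0
  bit 12: 0 → 1
  bit 13: 1 → 0
  bit 14: 0 → 1
  bit 15: 0 → 1
= 1101011001101011


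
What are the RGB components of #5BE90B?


Hex: #5BE90B
R = 5B₁₆ = 91
G = E9₁₆ = 233
B = 0B₁₆ = 11
= RGB(91, 233, 11)


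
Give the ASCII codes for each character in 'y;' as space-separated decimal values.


String: 'y;'  (2 characters)
Per-character ASCII lookup:
  'y': lowercase starts at 97: 'y' = 97 + 24 = 121
  ';': special character: ';' = 59
= 121 59


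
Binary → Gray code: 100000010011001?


Binary: 100000010011001
Gray code: G = B XOR (B >> 1)
B >> 1 = 010000001001100
100000010011001 XOR 010000001001100:
  1 XOR 0 = 1
  0 XOR 1 = 1
  0 XOR 0 = 0
  0 XOR 0 = 0
  0 XOR 0 = 0
  0 XOR 0 = 0
  0 XOR 0 = 0
  1 XOR 0 = 1
  0 XOR 1 = 1
  0 XOR 0 = 0
  1 XOR 0 = 1
  1 XOR 1 = 0
  0 XOR 1 = 1
  0 XOR 0 = 0
  1 XOR 0 = 1
= 110000011010101


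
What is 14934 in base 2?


Divide by 2 repeatedly:
14934 ÷ 2 = 7467 remainder 0
7467 ÷ 2 = 3733 remainder 1
3733 ÷ 2 = 1866 remainder 1
1866 ÷ 2 = 933 remainder 0
933 ÷ 2 = 466 remainder 1
466 ÷ 2 = 233 remainder 0
233 ÷ 2 = 116 remainder 1
116 ÷ 2 = 58 remainder 0
58 ÷ 2 = 29 remainder 0
29 ÷ 2 = 14 remainder 1
14 ÷ 2 = 7 remainder 0
7 ÷ 2 = 3 remainder 1
3 ÷ 2 = 1 remainder 1
1 ÷ 2 = 0 remainder 1
Reading remainders bottom-up:
= 11101001010110


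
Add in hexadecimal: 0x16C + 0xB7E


Align and add column by column (LSB to MSB, each column mod 16 with carry):
  016C
+ 0B7E
  ----
  col 0: C(12) + E(14) + 0 (carry in) = 26 → A(10), carry out 1
  col 1: 6(6) + 7(7) + 1 (carry in) = 14 → E(14), carry out 0
  col 2: 1(1) + B(11) + 0 (carry in) = 12 → C(12), carry out 0
  col 3: 0(0) + 0(0) + 0 (carry in) = 0 → 0(0), carry out 0
Reading digits MSB→LSB: 0CEA
Strip leading zeros: CEA
= 0xCEA


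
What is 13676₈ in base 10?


Positional values:
Position 0: 6 × 8^0 = 6
Position 1: 7 × 8^1 = 56
Position 2: 6 × 8^2 = 384
Position 3: 3 × 8^3 = 1536
Position 4: 1 × 8^4 = 4096
Sum = 6 + 56 + 384 + 1536 + 4096
= 6078


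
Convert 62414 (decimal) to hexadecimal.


Divide by 16 repeatedly:
62414 ÷ 16 = 3900 remainder 14 (E)
3900 ÷ 16 = 243 remainder 12 (C)
243 ÷ 16 = 15 remainder 3 (3)
15 ÷ 16 = 0 remainder 15 (F)
Reading remainders bottom-up:
= 0xF3CE


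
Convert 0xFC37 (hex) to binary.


Each hex digit → 4 binary bits:
  F = 1111
  C = 1100
  3 = 0011
  7 = 0111
Concatenate: 1111 1100 0011 0111
= 1111110000110111


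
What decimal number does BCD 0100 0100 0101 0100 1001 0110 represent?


Each 4-bit group → digit:
  0100 → 4
  0100 → 4
  0101 → 5
  0100 → 4
  1001 → 9
  0110 → 6
= 445496


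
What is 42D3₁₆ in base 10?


Positional values:
Position 0: 3 × 16^0 = 3 × 1 = 3
Position 1: D × 16^1 = 13 × 16 = 208
Position 2: 2 × 16^2 = 2 × 256 = 512
Position 3: 4 × 16^3 = 4 × 4096 = 16384
Sum = 3 + 208 + 512 + 16384
= 17107


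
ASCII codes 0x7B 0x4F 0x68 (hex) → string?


Codes (hex): 0x7B 0x4F 0x68
Per-code ASCII lookup:
  0x7B = 123  (special character) → '{'
  0x4F = 79  (range 65-90: uppercase, 79 - 65 = 14) → 'O'
  0x68 = 104  (range 97-122: lowercase, 104 - 97 = 7) → 'h'
= '{Oh'


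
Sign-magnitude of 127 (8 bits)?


Sign bit: 0 (positive)
Magnitude: 127 = 1111111
= 01111111


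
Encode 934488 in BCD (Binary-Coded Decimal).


Each digit → 4-bit binary:
  9 → 1001
  3 → 0011
  4 → 0100
  4 → 0100
  8 → 1000
  8 → 1000
= 1001 0011 0100 0100 1000 1000


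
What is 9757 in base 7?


Divide by 7 repeatedly:
9757 ÷ 7 = 1393 remainder 6
1393 ÷ 7 = 199 remainder 0
199 ÷ 7 = 28 remainder 3
28 ÷ 7 = 4 remainder 0
4 ÷ 7 = 0 remainder 4
Reading remainders bottom-up:
= 40306


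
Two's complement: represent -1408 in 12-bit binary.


Original: 010110000000
Step 1 - Invert all bits: 101001111111
Step 2 - Add 1: 101001111111 + 1
= 101010000000 (represents -1408)


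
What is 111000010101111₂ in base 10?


Positional values:
Bit 0: 1 × 2^0 = 1
Bit 1: 1 × 2^1 = 2
Bit 2: 1 × 2^2 = 4
Bit 3: 1 × 2^3 = 8
Bit 5: 1 × 2^5 = 32
Bit 7: 1 × 2^7 = 128
Bit 12: 1 × 2^12 = 4096
Bit 13: 1 × 2^13 = 8192
Bit 14: 1 × 2^14 = 16384
Sum = 1 + 2 + 4 + 8 + 32 + 128 + 4096 + 8192 + 16384
= 28847


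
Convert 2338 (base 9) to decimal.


Positional values (base 9):
  8 × 9^0 = 8 × 1 = 8
  3 × 9^1 = 3 × 9 = 27
  3 × 9^2 = 3 × 81 = 243
  2 × 9^3 = 2 × 729 = 1458
Sum = 8 + 27 + 243 + 1458
= 1736


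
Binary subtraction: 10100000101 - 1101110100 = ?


Align and subtract column by column (LSB to MSB, borrowing when needed):
  10100000101
- 01101110100
  -----------
  col 0: (1 - 0 borrow-in) - 0 → 1 - 0 = 1, borrow out 0
  col 1: (0 - 0 borrow-in) - 0 → 0 - 0 = 0, borrow out 0
  col 2: (1 - 0 borrow-in) - 1 → 1 - 1 = 0, borrow out 0
  col 3: (0 - 0 borrow-in) - 0 → 0 - 0 = 0, borrow out 0
  col 4: (0 - 0 borrow-in) - 1 → borrow from next column: (0+2) - 1 = 1, borrow out 1
  col 5: (0 - 1 borrow-in) - 1 → borrow from next column: (-1+2) - 1 = 0, borrow out 1
  col 6: (0 - 1 borrow-in) - 1 → borrow from next column: (-1+2) - 1 = 0, borrow out 1
  col 7: (0 - 1 borrow-in) - 0 → borrow from next column: (-1+2) - 0 = 1, borrow out 1
  col 8: (1 - 1 borrow-in) - 1 → borrow from next column: (0+2) - 1 = 1, borrow out 1
  col 9: (0 - 1 borrow-in) - 1 → borrow from next column: (-1+2) - 1 = 0, borrow out 1
  col 10: (1 - 1 borrow-in) - 0 → 0 - 0 = 0, borrow out 0
Reading bits MSB→LSB: 00110010001
Strip leading zeros: 110010001
= 110010001


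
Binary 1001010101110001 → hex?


Group into 4-bit nibbles: 1001010101110001
  1001 = 9
  0101 = 5
  0111 = 7
  0001 = 1
= 0x9571


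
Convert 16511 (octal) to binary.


Each octal digit → 3 binary bits:
  1 = 001
  6 = 110
  5 = 101
  1 = 001
  1 = 001
Concatenate: 001 110 101 001 001
= 001110101001001


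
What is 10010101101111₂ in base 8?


Group into 3-bit groups: 010010101101111
  010 = 2
  010 = 2
  101 = 5
  101 = 5
  111 = 7
= 0o22557


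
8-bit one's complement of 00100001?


Original: 00100001
Invert all bits:
  bit 0: 0 → 1
  bit 1: 0 → 1
  bit 2: 1 → 0
  bit 3: 0 → 1
  bit 4: 0 → 1
  bit 5: 0 → 1
  bit 6: 0 → 1
  bit 7: 1 → 0
= 11011110


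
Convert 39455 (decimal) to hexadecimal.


Divide by 16 repeatedly:
39455 ÷ 16 = 2465 remainder 15 (F)
2465 ÷ 16 = 154 remainder 1 (1)
154 ÷ 16 = 9 remainder 10 (A)
9 ÷ 16 = 0 remainder 9 (9)
Reading remainders bottom-up:
= 0x9A1F


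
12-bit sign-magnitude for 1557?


Sign bit: 0 (positive)
Magnitude: 1557 = 11000010101
= 011000010101


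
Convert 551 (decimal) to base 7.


Divide by 7 repeatedly:
551 ÷ 7 = 78 remainder 5
78 ÷ 7 = 11 remainder 1
11 ÷ 7 = 1 remainder 4
1 ÷ 7 = 0 remainder 1
Reading remainders bottom-up:
= 1415


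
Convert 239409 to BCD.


Each digit → 4-bit binary:
  2 → 0010
  3 → 0011
  9 → 1001
  4 → 0100
  0 → 0000
  9 → 1001
= 0010 0011 1001 0100 0000 1001


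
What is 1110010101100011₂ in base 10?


Positional values:
Bit 0: 1 × 2^0 = 1
Bit 1: 1 × 2^1 = 2
Bit 5: 1 × 2^5 = 32
Bit 6: 1 × 2^6 = 64
Bit 8: 1 × 2^8 = 256
Bit 10: 1 × 2^10 = 1024
Bit 13: 1 × 2^13 = 8192
Bit 14: 1 × 2^14 = 16384
Bit 15: 1 × 2^15 = 32768
Sum = 1 + 2 + 32 + 64 + 256 + 1024 + 8192 + 16384 + 32768
= 58723


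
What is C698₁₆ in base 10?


Positional values:
Position 0: 8 × 16^0 = 8 × 1 = 8
Position 1: 9 × 16^1 = 9 × 16 = 144
Position 2: 6 × 16^2 = 6 × 256 = 1536
Position 3: C × 16^3 = 12 × 4096 = 49152
Sum = 8 + 144 + 1536 + 49152
= 50840


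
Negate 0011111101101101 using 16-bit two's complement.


Original: 0011111101101101
Step 1 - Invert all bits: 1100000010010010
Step 2 - Add 1: 1100000010010010 + 1
= 1100000010010011 (represents -16237)


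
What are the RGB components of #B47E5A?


Hex: #B47E5A
R = B4₁₆ = 180
G = 7E₁₆ = 126
B = 5A₁₆ = 90
= RGB(180, 126, 90)


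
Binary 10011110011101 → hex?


Group into 4-bit nibbles: 0010011110011101
  0010 = 2
  0111 = 7
  1001 = 9
  1101 = D
= 0x279D


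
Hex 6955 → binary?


Each hex digit → 4 binary bits:
  6 = 0110
  9 = 1001
  5 = 0101
  5 = 0101
Concatenate: 0110 1001 0101 0101
= 0110100101010101


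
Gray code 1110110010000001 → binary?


Gray code: 1110110010000001
MSB stays the same: 1
Each subsequent bit = prev_binary XOR current_gray:
  B[1] = 1 XOR 1 = 0
  B[2] = 0 XOR 1 = 1
  B[3] = 1 XOR 0 = 1
  B[4] = 1 XOR 1 = 0
  B[5] = 0 XOR 1 = 1
  B[6] = 1 XOR 0 = 1
  B[7] = 1 XOR 0 = 1
  B[8] = 1 XOR 1 = 0
  B[9] = 0 XOR 0 = 0
  B[10] = 0 XOR 0 = 0
  B[11] = 0 XOR 0 = 0
  B[12] = 0 XOR 0 = 0
  B[13] = 0 XOR 0 = 0
  B[14] = 0 XOR 0 = 0
  B[15] = 0 XOR 1 = 1
= 1011011100000001 (46849 decimal)


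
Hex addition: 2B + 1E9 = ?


Align and add column by column (LSB to MSB, each column mod 16 with carry):
  002B
+ 01E9
  ----
  col 0: B(11) + 9(9) + 0 (carry in) = 20 → 4(4), carry out 1
  col 1: 2(2) + E(14) + 1 (carry in) = 17 → 1(1), carry out 1
  col 2: 0(0) + 1(1) + 1 (carry in) = 2 → 2(2), carry out 0
  col 3: 0(0) + 0(0) + 0 (carry in) = 0 → 0(0), carry out 0
Reading digits MSB→LSB: 0214
Strip leading zeros: 214
= 0x214


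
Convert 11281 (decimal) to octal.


Divide by 8 repeatedly:
11281 ÷ 8 = 1410 remainder 1
1410 ÷ 8 = 176 remainder 2
176 ÷ 8 = 22 remainder 0
22 ÷ 8 = 2 remainder 6
2 ÷ 8 = 0 remainder 2
Reading remainders bottom-up:
= 0o26021


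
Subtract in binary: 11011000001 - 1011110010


Align and subtract column by column (LSB to MSB, borrowing when needed):
  11011000001
- 01011110010
  -----------
  col 0: (1 - 0 borrow-in) - 0 → 1 - 0 = 1, borrow out 0
  col 1: (0 - 0 borrow-in) - 1 → borrow from next column: (0+2) - 1 = 1, borrow out 1
  col 2: (0 - 1 borrow-in) - 0 → borrow from next column: (-1+2) - 0 = 1, borrow out 1
  col 3: (0 - 1 borrow-in) - 0 → borrow from next column: (-1+2) - 0 = 1, borrow out 1
  col 4: (0 - 1 borrow-in) - 1 → borrow from next column: (-1+2) - 1 = 0, borrow out 1
  col 5: (0 - 1 borrow-in) - 1 → borrow from next column: (-1+2) - 1 = 0, borrow out 1
  col 6: (1 - 1 borrow-in) - 1 → borrow from next column: (0+2) - 1 = 1, borrow out 1
  col 7: (1 - 1 borrow-in) - 1 → borrow from next column: (0+2) - 1 = 1, borrow out 1
  col 8: (0 - 1 borrow-in) - 0 → borrow from next column: (-1+2) - 0 = 1, borrow out 1
  col 9: (1 - 1 borrow-in) - 1 → borrow from next column: (0+2) - 1 = 1, borrow out 1
  col 10: (1 - 1 borrow-in) - 0 → 0 - 0 = 0, borrow out 0
Reading bits MSB→LSB: 01111001111
Strip leading zeros: 1111001111
= 1111001111


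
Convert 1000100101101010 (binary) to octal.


Group into 3-bit groups: 001000100101101010
  001 = 1
  000 = 0
  100 = 4
  101 = 5
  101 = 5
  010 = 2
= 0o104552


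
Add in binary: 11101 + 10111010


Align and add column by column (LSB to MSB, carry propagating):
  000011101
+ 010111010
  ---------
  col 0: 1 + 0 + 0 (carry in) = 1 → bit 1, carry out 0
  col 1: 0 + 1 + 0 (carry in) = 1 → bit 1, carry out 0
  col 2: 1 + 0 + 0 (carry in) = 1 → bit 1, carry out 0
  col 3: 1 + 1 + 0 (carry in) = 2 → bit 0, carry out 1
  col 4: 1 + 1 + 1 (carry in) = 3 → bit 1, carry out 1
  col 5: 0 + 1 + 1 (carry in) = 2 → bit 0, carry out 1
  col 6: 0 + 0 + 1 (carry in) = 1 → bit 1, carry out 0
  col 7: 0 + 1 + 0 (carry in) = 1 → bit 1, carry out 0
  col 8: 0 + 0 + 0 (carry in) = 0 → bit 0, carry out 0
Reading bits MSB→LSB: 011010111
Strip leading zeros: 11010111
= 11010111


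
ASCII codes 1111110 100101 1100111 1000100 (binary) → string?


Codes (binary): 1111110 100101 1100111 1000100
Per-code ASCII lookup:
  1111110 = 126  (special character) → '~'
  100101 = 37  (special character) → '%'
  1100111 = 103  (range 97-122: lowercase, 103 - 97 = 6) → 'g'
  1000100 = 68  (range 65-90: uppercase, 68 - 65 = 3) → 'D'
= '~%gD'


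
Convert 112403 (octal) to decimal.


Positional values:
Position 0: 3 × 8^0 = 3
Position 1: 0 × 8^1 = 0
Position 2: 4 × 8^2 = 256
Position 3: 2 × 8^3 = 1024
Position 4: 1 × 8^4 = 4096
Position 5: 1 × 8^5 = 32768
Sum = 3 + 0 + 256 + 1024 + 4096 + 32768
= 38147


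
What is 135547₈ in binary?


Each octal digit → 3 binary bits:
  1 = 001
  3 = 011
  5 = 101
  5 = 101
  4 = 100
  7 = 111
Concatenate: 001 011 101 101 100 111
= 001011101101100111


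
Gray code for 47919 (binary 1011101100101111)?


Binary: 1011101100101111
Gray code: G = B XOR (B >> 1)
B >> 1 = 0101110110010111
1011101100101111 XOR 0101110110010111:
  1 XOR 0 = 1
  0 XOR 1 = 1
  1 XOR 0 = 1
  1 XOR 1 = 0
  1 XOR 1 = 0
  0 XOR 1 = 1
  1 XOR 0 = 1
  1 XOR 1 = 0
  0 XOR 1 = 1
  0 XOR 0 = 0
  1 XOR 0 = 1
  0 XOR 1 = 1
  1 XOR 0 = 1
  1 XOR 1 = 0
  1 XOR 1 = 0
  1 XOR 1 = 0
= 1110011010111000


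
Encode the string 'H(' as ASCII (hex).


String: 'H('  (2 characters)
Per-character ASCII lookup:
  'H': uppercase starts at 65: 'H' = 65 + 7 = 72 → 0x48
  '(': special character: '(' = 40 → 0x28
= 0x48 0x28


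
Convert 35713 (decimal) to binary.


Divide by 2 repeatedly:
35713 ÷ 2 = 17856 remainder 1
17856 ÷ 2 = 8928 remainder 0
8928 ÷ 2 = 4464 remainder 0
4464 ÷ 2 = 2232 remainder 0
2232 ÷ 2 = 1116 remainder 0
1116 ÷ 2 = 558 remainder 0
558 ÷ 2 = 279 remainder 0
279 ÷ 2 = 139 remainder 1
139 ÷ 2 = 69 remainder 1
69 ÷ 2 = 34 remainder 1
34 ÷ 2 = 17 remainder 0
17 ÷ 2 = 8 remainder 1
8 ÷ 2 = 4 remainder 0
4 ÷ 2 = 2 remainder 0
2 ÷ 2 = 1 remainder 0
1 ÷ 2 = 0 remainder 1
Reading remainders bottom-up:
= 1000101110000001


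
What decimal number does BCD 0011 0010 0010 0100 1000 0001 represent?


Each 4-bit group → digit:
  0011 → 3
  0010 → 2
  0010 → 2
  0100 → 4
  1000 → 8
  0001 → 1
= 322481


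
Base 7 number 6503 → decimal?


Positional values (base 7):
  3 × 7^0 = 3 × 1 = 3
  0 × 7^1 = 0 × 7 = 0
  5 × 7^2 = 5 × 49 = 245
  6 × 7^3 = 6 × 343 = 2058
Sum = 3 + 0 + 245 + 2058
= 2306


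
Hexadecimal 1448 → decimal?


Positional values:
Position 0: 8 × 16^0 = 8 × 1 = 8
Position 1: 4 × 16^1 = 4 × 16 = 64
Position 2: 4 × 16^2 = 4 × 256 = 1024
Position 3: 1 × 16^3 = 1 × 4096 = 4096
Sum = 8 + 64 + 1024 + 4096
= 5192


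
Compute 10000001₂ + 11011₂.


Align and add column by column (LSB to MSB, carry propagating):
  010000001
+ 000011011
  ---------
  col 0: 1 + 1 + 0 (carry in) = 2 → bit 0, carry out 1
  col 1: 0 + 1 + 1 (carry in) = 2 → bit 0, carry out 1
  col 2: 0 + 0 + 1 (carry in) = 1 → bit 1, carry out 0
  col 3: 0 + 1 + 0 (carry in) = 1 → bit 1, carry out 0
  col 4: 0 + 1 + 0 (carry in) = 1 → bit 1, carry out 0
  col 5: 0 + 0 + 0 (carry in) = 0 → bit 0, carry out 0
  col 6: 0 + 0 + 0 (carry in) = 0 → bit 0, carry out 0
  col 7: 1 + 0 + 0 (carry in) = 1 → bit 1, carry out 0
  col 8: 0 + 0 + 0 (carry in) = 0 → bit 0, carry out 0
Reading bits MSB→LSB: 010011100
Strip leading zeros: 10011100
= 10011100


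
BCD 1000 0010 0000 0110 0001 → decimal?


Each 4-bit group → digit:
  1000 → 8
  0010 → 2
  0000 → 0
  0110 → 6
  0001 → 1
= 82061


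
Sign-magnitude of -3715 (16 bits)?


Sign bit: 1 (negative)
Magnitude: 3715 = 000111010000011
= 1000111010000011


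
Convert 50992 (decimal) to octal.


Divide by 8 repeatedly:
50992 ÷ 8 = 6374 remainder 0
6374 ÷ 8 = 796 remainder 6
796 ÷ 8 = 99 remainder 4
99 ÷ 8 = 12 remainder 3
12 ÷ 8 = 1 remainder 4
1 ÷ 8 = 0 remainder 1
Reading remainders bottom-up:
= 0o143460


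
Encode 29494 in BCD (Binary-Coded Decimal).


Each digit → 4-bit binary:
  2 → 0010
  9 → 1001
  4 → 0100
  9 → 1001
  4 → 0100
= 0010 1001 0100 1001 0100


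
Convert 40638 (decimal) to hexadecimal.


Divide by 16 repeatedly:
40638 ÷ 16 = 2539 remainder 14 (E)
2539 ÷ 16 = 158 remainder 11 (B)
158 ÷ 16 = 9 remainder 14 (E)
9 ÷ 16 = 0 remainder 9 (9)
Reading remainders bottom-up:
= 0x9EBE


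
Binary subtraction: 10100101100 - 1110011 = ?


Align and subtract column by column (LSB to MSB, borrowing when needed):
  10100101100
- 00001110011
  -----------
  col 0: (0 - 0 borrow-in) - 1 → borrow from next column: (0+2) - 1 = 1, borrow out 1
  col 1: (0 - 1 borrow-in) - 1 → borrow from next column: (-1+2) - 1 = 0, borrow out 1
  col 2: (1 - 1 borrow-in) - 0 → 0 - 0 = 0, borrow out 0
  col 3: (1 - 0 borrow-in) - 0 → 1 - 0 = 1, borrow out 0
  col 4: (0 - 0 borrow-in) - 1 → borrow from next column: (0+2) - 1 = 1, borrow out 1
  col 5: (1 - 1 borrow-in) - 1 → borrow from next column: (0+2) - 1 = 1, borrow out 1
  col 6: (0 - 1 borrow-in) - 1 → borrow from next column: (-1+2) - 1 = 0, borrow out 1
  col 7: (0 - 1 borrow-in) - 0 → borrow from next column: (-1+2) - 0 = 1, borrow out 1
  col 8: (1 - 1 borrow-in) - 0 → 0 - 0 = 0, borrow out 0
  col 9: (0 - 0 borrow-in) - 0 → 0 - 0 = 0, borrow out 0
  col 10: (1 - 0 borrow-in) - 0 → 1 - 0 = 1, borrow out 0
Reading bits MSB→LSB: 10010111001
Strip leading zeros: 10010111001
= 10010111001


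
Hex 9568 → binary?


Each hex digit → 4 binary bits:
  9 = 1001
  5 = 0101
  6 = 0110
  8 = 1000
Concatenate: 1001 0101 0110 1000
= 1001010101101000


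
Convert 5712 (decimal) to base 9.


Divide by 9 repeatedly:
5712 ÷ 9 = 634 remainder 6
634 ÷ 9 = 70 remainder 4
70 ÷ 9 = 7 remainder 7
7 ÷ 9 = 0 remainder 7
Reading remainders bottom-up:
= 7746


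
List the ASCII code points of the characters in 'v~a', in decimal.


String: 'v~a'  (3 characters)
Per-character ASCII lookup:
  'v': lowercase starts at 97: 'v' = 97 + 21 = 118
  '~': special character: '~' = 126
  'a': lowercase starts at 97: 'a' = 97 + 0 = 97
= 118 126 97


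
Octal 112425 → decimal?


Positional values:
Position 0: 5 × 8^0 = 5
Position 1: 2 × 8^1 = 16
Position 2: 4 × 8^2 = 256
Position 3: 2 × 8^3 = 1024
Position 4: 1 × 8^4 = 4096
Position 5: 1 × 8^5 = 32768
Sum = 5 + 16 + 256 + 1024 + 4096 + 32768
= 38165


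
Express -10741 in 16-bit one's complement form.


Original: 0010100111110101
Invert all bits:
  bit 0: 0 → 1
  bit 1: 0 → 1
  bit 2: 1 → 0
  bit 3: 0 → 1
  bit 4: 1 → 0
  bit 5: 0 → 1
  bit 6: 0 → 1
  bit 7: 1 → 0
  bit 8: 1 → 0
  bit 9: 1 → 0
  bit 10: 1 → 0
  bit 11: 1 → 0
  bit 12: 0 → 1
  bit 13: 1 → 0
  bit 14: 0 → 1
  bit 15: 1 → 0
= 1101011000001010


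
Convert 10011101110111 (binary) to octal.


Group into 3-bit groups: 010011101110111
  010 = 2
  011 = 3
  101 = 5
  110 = 6
  111 = 7
= 0o23567


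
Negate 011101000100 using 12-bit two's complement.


Original: 011101000100
Step 1 - Invert all bits: 100010111011
Step 2 - Add 1: 100010111011 + 1
= 100010111100 (represents -1860)


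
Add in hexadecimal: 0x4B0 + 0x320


Align and add column by column (LSB to MSB, each column mod 16 with carry):
  04B0
+ 0320
  ----
  col 0: 0(0) + 0(0) + 0 (carry in) = 0 → 0(0), carry out 0
  col 1: B(11) + 2(2) + 0 (carry in) = 13 → D(13), carry out 0
  col 2: 4(4) + 3(3) + 0 (carry in) = 7 → 7(7), carry out 0
  col 3: 0(0) + 0(0) + 0 (carry in) = 0 → 0(0), carry out 0
Reading digits MSB→LSB: 07D0
Strip leading zeros: 7D0
= 0x7D0


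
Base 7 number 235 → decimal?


Positional values (base 7):
  5 × 7^0 = 5 × 1 = 5
  3 × 7^1 = 3 × 7 = 21
  2 × 7^2 = 2 × 49 = 98
Sum = 5 + 21 + 98
= 124


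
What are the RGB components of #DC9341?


Hex: #DC9341
R = DC₁₆ = 220
G = 93₁₆ = 147
B = 41₁₆ = 65
= RGB(220, 147, 65)


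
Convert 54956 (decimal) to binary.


Divide by 2 repeatedly:
54956 ÷ 2 = 27478 remainder 0
27478 ÷ 2 = 13739 remainder 0
13739 ÷ 2 = 6869 remainder 1
6869 ÷ 2 = 3434 remainder 1
3434 ÷ 2 = 1717 remainder 0
1717 ÷ 2 = 858 remainder 1
858 ÷ 2 = 429 remainder 0
429 ÷ 2 = 214 remainder 1
214 ÷ 2 = 107 remainder 0
107 ÷ 2 = 53 remainder 1
53 ÷ 2 = 26 remainder 1
26 ÷ 2 = 13 remainder 0
13 ÷ 2 = 6 remainder 1
6 ÷ 2 = 3 remainder 0
3 ÷ 2 = 1 remainder 1
1 ÷ 2 = 0 remainder 1
Reading remainders bottom-up:
= 1101011010101100


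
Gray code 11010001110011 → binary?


Gray code: 11010001110011
MSB stays the same: 1
Each subsequent bit = prev_binary XOR current_gray:
  B[1] = 1 XOR 1 = 0
  B[2] = 0 XOR 0 = 0
  B[3] = 0 XOR 1 = 1
  B[4] = 1 XOR 0 = 1
  B[5] = 1 XOR 0 = 1
  B[6] = 1 XOR 0 = 1
  B[7] = 1 XOR 1 = 0
  B[8] = 0 XOR 1 = 1
  B[9] = 1 XOR 1 = 0
  B[10] = 0 XOR 0 = 0
  B[11] = 0 XOR 0 = 0
  B[12] = 0 XOR 1 = 1
  B[13] = 1 XOR 1 = 0
= 10011110100010 (10146 decimal)


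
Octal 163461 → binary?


Each octal digit → 3 binary bits:
  1 = 001
  6 = 110
  3 = 011
  4 = 100
  6 = 110
  1 = 001
Concatenate: 001 110 011 100 110 001
= 001110011100110001


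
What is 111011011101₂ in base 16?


Group into 4-bit nibbles: 111011011101
  1110 = E
  1101 = D
  1101 = D
= 0xEDD


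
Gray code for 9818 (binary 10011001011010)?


Binary: 10011001011010
Gray code: G = B XOR (B >> 1)
B >> 1 = 01001100101101
10011001011010 XOR 01001100101101:
  1 XOR 0 = 1
  0 XOR 1 = 1
  0 XOR 0 = 0
  1 XOR 0 = 1
  1 XOR 1 = 0
  0 XOR 1 = 1
  0 XOR 0 = 0
  1 XOR 0 = 1
  0 XOR 1 = 1
  1 XOR 0 = 1
  1 XOR 1 = 0
  0 XOR 1 = 1
  1 XOR 0 = 1
  0 XOR 1 = 1
= 11010101110111


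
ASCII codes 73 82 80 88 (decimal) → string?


Codes (decimal): 73 82 80 88
Per-code ASCII lookup:
  73  (range 65-90: uppercase, 73 - 65 = 8) → 'I'
  82  (range 65-90: uppercase, 82 - 65 = 17) → 'R'
  80  (range 65-90: uppercase, 80 - 65 = 15) → 'P'
  88  (range 65-90: uppercase, 88 - 65 = 23) → 'X'
= 'IRPX'


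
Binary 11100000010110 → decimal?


Positional values:
Bit 1: 1 × 2^1 = 2
Bit 2: 1 × 2^2 = 4
Bit 4: 1 × 2^4 = 16
Bit 11: 1 × 2^11 = 2048
Bit 12: 1 × 2^12 = 4096
Bit 13: 1 × 2^13 = 8192
Sum = 2 + 4 + 16 + 2048 + 4096 + 8192
= 14358


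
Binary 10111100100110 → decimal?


Positional values:
Bit 1: 1 × 2^1 = 2
Bit 2: 1 × 2^2 = 4
Bit 5: 1 × 2^5 = 32
Bit 8: 1 × 2^8 = 256
Bit 9: 1 × 2^9 = 512
Bit 10: 1 × 2^10 = 1024
Bit 11: 1 × 2^11 = 2048
Bit 13: 1 × 2^13 = 8192
Sum = 2 + 4 + 32 + 256 + 512 + 1024 + 2048 + 8192
= 12070


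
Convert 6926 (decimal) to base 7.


Divide by 7 repeatedly:
6926 ÷ 7 = 989 remainder 3
989 ÷ 7 = 141 remainder 2
141 ÷ 7 = 20 remainder 1
20 ÷ 7 = 2 remainder 6
2 ÷ 7 = 0 remainder 2
Reading remainders bottom-up:
= 26123


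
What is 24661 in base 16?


Divide by 16 repeatedly:
24661 ÷ 16 = 1541 remainder 5 (5)
1541 ÷ 16 = 96 remainder 5 (5)
96 ÷ 16 = 6 remainder 0 (0)
6 ÷ 16 = 0 remainder 6 (6)
Reading remainders bottom-up:
= 0x6055


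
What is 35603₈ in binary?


Each octal digit → 3 binary bits:
  3 = 011
  5 = 101
  6 = 110
  0 = 000
  3 = 011
Concatenate: 011 101 110 000 011
= 011101110000011


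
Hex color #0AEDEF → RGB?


Hex: #0AEDEF
R = 0A₁₆ = 10
G = ED₁₆ = 237
B = EF₁₆ = 239
= RGB(10, 237, 239)


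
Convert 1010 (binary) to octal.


Group into 3-bit groups: 001010
  001 = 1
  010 = 2
= 0o12


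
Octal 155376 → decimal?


Positional values:
Position 0: 6 × 8^0 = 6
Position 1: 7 × 8^1 = 56
Position 2: 3 × 8^2 = 192
Position 3: 5 × 8^3 = 2560
Position 4: 5 × 8^4 = 20480
Position 5: 1 × 8^5 = 32768
Sum = 6 + 56 + 192 + 2560 + 20480 + 32768
= 56062


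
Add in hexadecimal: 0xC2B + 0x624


Align and add column by column (LSB to MSB, each column mod 16 with carry):
  0C2B
+ 0624
  ----
  col 0: B(11) + 4(4) + 0 (carry in) = 15 → F(15), carry out 0
  col 1: 2(2) + 2(2) + 0 (carry in) = 4 → 4(4), carry out 0
  col 2: C(12) + 6(6) + 0 (carry in) = 18 → 2(2), carry out 1
  col 3: 0(0) + 0(0) + 1 (carry in) = 1 → 1(1), carry out 0
Reading digits MSB→LSB: 124F
Strip leading zeros: 124F
= 0x124F


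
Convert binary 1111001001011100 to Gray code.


Binary: 1111001001011100
Gray code: G = B XOR (B >> 1)
B >> 1 = 0111100100101110
1111001001011100 XOR 0111100100101110:
  1 XOR 0 = 1
  1 XOR 1 = 0
  1 XOR 1 = 0
  1 XOR 1 = 0
  0 XOR 1 = 1
  0 XOR 0 = 0
  1 XOR 0 = 1
  0 XOR 1 = 1
  0 XOR 0 = 0
  1 XOR 0 = 1
  0 XOR 1 = 1
  1 XOR 0 = 1
  1 XOR 1 = 0
  1 XOR 1 = 0
  0 XOR 1 = 1
  0 XOR 0 = 0
= 1000101101110010


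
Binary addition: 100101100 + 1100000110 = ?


Align and add column by column (LSB to MSB, carry propagating):
  00100101100
+ 01100000110
  -----------
  col 0: 0 + 0 + 0 (carry in) = 0 → bit 0, carry out 0
  col 1: 0 + 1 + 0 (carry in) = 1 → bit 1, carry out 0
  col 2: 1 + 1 + 0 (carry in) = 2 → bit 0, carry out 1
  col 3: 1 + 0 + 1 (carry in) = 2 → bit 0, carry out 1
  col 4: 0 + 0 + 1 (carry in) = 1 → bit 1, carry out 0
  col 5: 1 + 0 + 0 (carry in) = 1 → bit 1, carry out 0
  col 6: 0 + 0 + 0 (carry in) = 0 → bit 0, carry out 0
  col 7: 0 + 0 + 0 (carry in) = 0 → bit 0, carry out 0
  col 8: 1 + 1 + 0 (carry in) = 2 → bit 0, carry out 1
  col 9: 0 + 1 + 1 (carry in) = 2 → bit 0, carry out 1
  col 10: 0 + 0 + 1 (carry in) = 1 → bit 1, carry out 0
Reading bits MSB→LSB: 10000110010
Strip leading zeros: 10000110010
= 10000110010


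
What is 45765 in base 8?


Divide by 8 repeatedly:
45765 ÷ 8 = 5720 remainder 5
5720 ÷ 8 = 715 remainder 0
715 ÷ 8 = 89 remainder 3
89 ÷ 8 = 11 remainder 1
11 ÷ 8 = 1 remainder 3
1 ÷ 8 = 0 remainder 1
Reading remainders bottom-up:
= 0o131305


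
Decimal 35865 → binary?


Divide by 2 repeatedly:
35865 ÷ 2 = 17932 remainder 1
17932 ÷ 2 = 8966 remainder 0
8966 ÷ 2 = 4483 remainder 0
4483 ÷ 2 = 2241 remainder 1
2241 ÷ 2 = 1120 remainder 1
1120 ÷ 2 = 560 remainder 0
560 ÷ 2 = 280 remainder 0
280 ÷ 2 = 140 remainder 0
140 ÷ 2 = 70 remainder 0
70 ÷ 2 = 35 remainder 0
35 ÷ 2 = 17 remainder 1
17 ÷ 2 = 8 remainder 1
8 ÷ 2 = 4 remainder 0
4 ÷ 2 = 2 remainder 0
2 ÷ 2 = 1 remainder 0
1 ÷ 2 = 0 remainder 1
Reading remainders bottom-up:
= 1000110000011001


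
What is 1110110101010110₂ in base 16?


Group into 4-bit nibbles: 1110110101010110
  1110 = E
  1101 = D
  0101 = 5
  0110 = 6
= 0xED56


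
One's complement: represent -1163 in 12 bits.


Original: 010010001011
Invert all bits:
  bit 0: 0 → 1
  bit 1: 1 → 0
  bit 2: 0 → 1
  bit 3: 0 → 1
  bit 4: 1 → 0
  bit 5: 0 → 1
  bit 6: 0 → 1
  bit 7: 0 → 1
  bit 8: 1 → 0
  bit 9: 0 → 1
  bit 10: 1 → 0
  bit 11: 1 → 0
= 101101110100


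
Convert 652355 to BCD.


Each digit → 4-bit binary:
  6 → 0110
  5 → 0101
  2 → 0010
  3 → 0011
  5 → 0101
  5 → 0101
= 0110 0101 0010 0011 0101 0101


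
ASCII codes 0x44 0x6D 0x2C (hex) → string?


Codes (hex): 0x44 0x6D 0x2C
Per-code ASCII lookup:
  0x44 = 68  (range 65-90: uppercase, 68 - 65 = 3) → 'D'
  0x6D = 109  (range 97-122: lowercase, 109 - 97 = 12) → 'm'
  0x2C = 44  (special character) → ','
= 'Dm,'


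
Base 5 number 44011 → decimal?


Positional values (base 5):
  1 × 5^0 = 1 × 1 = 1
  1 × 5^1 = 1 × 5 = 5
  0 × 5^2 = 0 × 25 = 0
  4 × 5^3 = 4 × 125 = 500
  4 × 5^4 = 4 × 625 = 2500
Sum = 1 + 5 + 0 + 500 + 2500
= 3006


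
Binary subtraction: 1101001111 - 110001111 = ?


Align and subtract column by column (LSB to MSB, borrowing when needed):
  1101001111
- 0110001111
  ----------
  col 0: (1 - 0 borrow-in) - 1 → 1 - 1 = 0, borrow out 0
  col 1: (1 - 0 borrow-in) - 1 → 1 - 1 = 0, borrow out 0
  col 2: (1 - 0 borrow-in) - 1 → 1 - 1 = 0, borrow out 0
  col 3: (1 - 0 borrow-in) - 1 → 1 - 1 = 0, borrow out 0
  col 4: (0 - 0 borrow-in) - 0 → 0 - 0 = 0, borrow out 0
  col 5: (0 - 0 borrow-in) - 0 → 0 - 0 = 0, borrow out 0
  col 6: (1 - 0 borrow-in) - 0 → 1 - 0 = 1, borrow out 0
  col 7: (0 - 0 borrow-in) - 1 → borrow from next column: (0+2) - 1 = 1, borrow out 1
  col 8: (1 - 1 borrow-in) - 1 → borrow from next column: (0+2) - 1 = 1, borrow out 1
  col 9: (1 - 1 borrow-in) - 0 → 0 - 0 = 0, borrow out 0
Reading bits MSB→LSB: 0111000000
Strip leading zeros: 111000000
= 111000000


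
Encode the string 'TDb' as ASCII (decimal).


String: 'TDb'  (3 characters)
Per-character ASCII lookup:
  'T': uppercase starts at 65: 'T' = 65 + 19 = 84
  'D': uppercase starts at 65: 'D' = 65 + 3 = 68
  'b': lowercase starts at 97: 'b' = 97 + 1 = 98
= 84 68 98


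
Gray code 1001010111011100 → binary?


Gray code: 1001010111011100
MSB stays the same: 1
Each subsequent bit = prev_binary XOR current_gray:
  B[1] = 1 XOR 0 = 1
  B[2] = 1 XOR 0 = 1
  B[3] = 1 XOR 1 = 0
  B[4] = 0 XOR 0 = 0
  B[5] = 0 XOR 1 = 1
  B[6] = 1 XOR 0 = 1
  B[7] = 1 XOR 1 = 0
  B[8] = 0 XOR 1 = 1
  B[9] = 1 XOR 1 = 0
  B[10] = 0 XOR 0 = 0
  B[11] = 0 XOR 1 = 1
  B[12] = 1 XOR 1 = 0
  B[13] = 0 XOR 1 = 1
  B[14] = 1 XOR 0 = 1
  B[15] = 1 XOR 0 = 1
= 1110011010010111 (59031 decimal)


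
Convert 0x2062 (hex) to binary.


Each hex digit → 4 binary bits:
  2 = 0010
  0 = 0000
  6 = 0110
  2 = 0010
Concatenate: 0010 0000 0110 0010
= 0010000001100010


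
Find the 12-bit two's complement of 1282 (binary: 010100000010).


Original: 010100000010
Step 1 - Invert all bits: 101011111101
Step 2 - Add 1: 101011111101 + 1
= 101011111110 (represents -1282)


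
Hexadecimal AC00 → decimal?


Positional values:
Position 0: 0 × 16^0 = 0 × 1 = 0
Position 1: 0 × 16^1 = 0 × 16 = 0
Position 2: C × 16^2 = 12 × 256 = 3072
Position 3: A × 16^3 = 10 × 4096 = 40960
Sum = 0 + 0 + 3072 + 40960
= 44032


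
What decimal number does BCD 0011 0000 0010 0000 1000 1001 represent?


Each 4-bit group → digit:
  0011 → 3
  0000 → 0
  0010 → 2
  0000 → 0
  1000 → 8
  1001 → 9
= 302089


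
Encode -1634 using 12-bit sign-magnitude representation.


Sign bit: 1 (negative)
Magnitude: 1634 = 11001100010
= 111001100010


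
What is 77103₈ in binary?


Each octal digit → 3 binary bits:
  7 = 111
  7 = 111
  1 = 001
  0 = 000
  3 = 011
Concatenate: 111 111 001 000 011
= 111111001000011


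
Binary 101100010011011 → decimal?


Positional values:
Bit 0: 1 × 2^0 = 1
Bit 1: 1 × 2^1 = 2
Bit 3: 1 × 2^3 = 8
Bit 4: 1 × 2^4 = 16
Bit 7: 1 × 2^7 = 128
Bit 11: 1 × 2^11 = 2048
Bit 12: 1 × 2^12 = 4096
Bit 14: 1 × 2^14 = 16384
Sum = 1 + 2 + 8 + 16 + 128 + 2048 + 4096 + 16384
= 22683


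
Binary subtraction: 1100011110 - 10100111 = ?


Align and subtract column by column (LSB to MSB, borrowing when needed):
  1100011110
- 0010100111
  ----------
  col 0: (0 - 0 borrow-in) - 1 → borrow from next column: (0+2) - 1 = 1, borrow out 1
  col 1: (1 - 1 borrow-in) - 1 → borrow from next column: (0+2) - 1 = 1, borrow out 1
  col 2: (1 - 1 borrow-in) - 1 → borrow from next column: (0+2) - 1 = 1, borrow out 1
  col 3: (1 - 1 borrow-in) - 0 → 0 - 0 = 0, borrow out 0
  col 4: (1 - 0 borrow-in) - 0 → 1 - 0 = 1, borrow out 0
  col 5: (0 - 0 borrow-in) - 1 → borrow from next column: (0+2) - 1 = 1, borrow out 1
  col 6: (0 - 1 borrow-in) - 0 → borrow from next column: (-1+2) - 0 = 1, borrow out 1
  col 7: (0 - 1 borrow-in) - 1 → borrow from next column: (-1+2) - 1 = 0, borrow out 1
  col 8: (1 - 1 borrow-in) - 0 → 0 - 0 = 0, borrow out 0
  col 9: (1 - 0 borrow-in) - 0 → 1 - 0 = 1, borrow out 0
Reading bits MSB→LSB: 1001110111
Strip leading zeros: 1001110111
= 1001110111


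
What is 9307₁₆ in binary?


Each hex digit → 4 binary bits:
  9 = 1001
  3 = 0011
  0 = 0000
  7 = 0111
Concatenate: 1001 0011 0000 0111
= 1001001100000111


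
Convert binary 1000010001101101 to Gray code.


Binary: 1000010001101101
Gray code: G = B XOR (B >> 1)
B >> 1 = 0100001000110110
1000010001101101 XOR 0100001000110110:
  1 XOR 0 = 1
  0 XOR 1 = 1
  0 XOR 0 = 0
  0 XOR 0 = 0
  0 XOR 0 = 0
  1 XOR 0 = 1
  0 XOR 1 = 1
  0 XOR 0 = 0
  0 XOR 0 = 0
  1 XOR 0 = 1
  1 XOR 1 = 0
  0 XOR 1 = 1
  1 XOR 0 = 1
  1 XOR 1 = 0
  0 XOR 1 = 1
  1 XOR 0 = 1
= 1100011001011011


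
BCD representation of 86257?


Each digit → 4-bit binary:
  8 → 1000
  6 → 0110
  2 → 0010
  5 → 0101
  7 → 0111
= 1000 0110 0010 0101 0111


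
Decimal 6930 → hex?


Divide by 16 repeatedly:
6930 ÷ 16 = 433 remainder 2 (2)
433 ÷ 16 = 27 remainder 1 (1)
27 ÷ 16 = 1 remainder 11 (B)
1 ÷ 16 = 0 remainder 1 (1)
Reading remainders bottom-up:
= 0x1B12


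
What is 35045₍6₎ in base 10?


Positional values (base 6):
  5 × 6^0 = 5 × 1 = 5
  4 × 6^1 = 4 × 6 = 24
  0 × 6^2 = 0 × 36 = 0
  5 × 6^3 = 5 × 216 = 1080
  3 × 6^4 = 3 × 1296 = 3888
Sum = 5 + 24 + 0 + 1080 + 3888
= 4997


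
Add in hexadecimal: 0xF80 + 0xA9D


Align and add column by column (LSB to MSB, each column mod 16 with carry):
  0F80
+ 0A9D
  ----
  col 0: 0(0) + D(13) + 0 (carry in) = 13 → D(13), carry out 0
  col 1: 8(8) + 9(9) + 0 (carry in) = 17 → 1(1), carry out 1
  col 2: F(15) + A(10) + 1 (carry in) = 26 → A(10), carry out 1
  col 3: 0(0) + 0(0) + 1 (carry in) = 1 → 1(1), carry out 0
Reading digits MSB→LSB: 1A1D
Strip leading zeros: 1A1D
= 0x1A1D


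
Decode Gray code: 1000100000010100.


Gray code: 1000100000010100
MSB stays the same: 1
Each subsequent bit = prev_binary XOR current_gray:
  B[1] = 1 XOR 0 = 1
  B[2] = 1 XOR 0 = 1
  B[3] = 1 XOR 0 = 1
  B[4] = 1 XOR 1 = 0
  B[5] = 0 XOR 0 = 0
  B[6] = 0 XOR 0 = 0
  B[7] = 0 XOR 0 = 0
  B[8] = 0 XOR 0 = 0
  B[9] = 0 XOR 0 = 0
  B[10] = 0 XOR 0 = 0
  B[11] = 0 XOR 1 = 1
  B[12] = 1 XOR 0 = 1
  B[13] = 1 XOR 1 = 0
  B[14] = 0 XOR 0 = 0
  B[15] = 0 XOR 0 = 0
= 1111000000011000 (61464 decimal)


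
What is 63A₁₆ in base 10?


Positional values:
Position 0: A × 16^0 = 10 × 1 = 10
Position 1: 3 × 16^1 = 3 × 16 = 48
Position 2: 6 × 16^2 = 6 × 256 = 1536
Sum = 10 + 48 + 1536
= 1594


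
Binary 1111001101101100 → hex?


Group into 4-bit nibbles: 1111001101101100
  1111 = F
  0011 = 3
  0110 = 6
  1100 = C
= 0xF36C


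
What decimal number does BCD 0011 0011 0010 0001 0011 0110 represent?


Each 4-bit group → digit:
  0011 → 3
  0011 → 3
  0010 → 2
  0001 → 1
  0011 → 3
  0110 → 6
= 332136


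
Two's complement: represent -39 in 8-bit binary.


Original: 00100111
Step 1 - Invert all bits: 11011000
Step 2 - Add 1: 11011000 + 1
= 11011001 (represents -39)


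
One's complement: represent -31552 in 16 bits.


Original: 0111101101000000
Invert all bits:
  bit 0: 0 → 1
  bit 1: 1 → 0
  bit 2: 1 → 0
  bit 3: 1 → 0
  bit 4: 1 → 0
  bit 5: 0 → 1
  bit 6: 1 → 0
  bit 7: 1 → 0
  bit 8: 0 → 1
  bit 9: 1 → 0
  bit 10: 0 → 1
  bit 11: 0 → 1
  bit 12: 0 → 1
  bit 13: 0 → 1
  bit 14: 0 → 1
  bit 15: 0 → 1
= 1000010010111111


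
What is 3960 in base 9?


Divide by 9 repeatedly:
3960 ÷ 9 = 440 remainder 0
440 ÷ 9 = 48 remainder 8
48 ÷ 9 = 5 remainder 3
5 ÷ 9 = 0 remainder 5
Reading remainders bottom-up:
= 5380


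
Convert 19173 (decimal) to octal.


Divide by 8 repeatedly:
19173 ÷ 8 = 2396 remainder 5
2396 ÷ 8 = 299 remainder 4
299 ÷ 8 = 37 remainder 3
37 ÷ 8 = 4 remainder 5
4 ÷ 8 = 0 remainder 4
Reading remainders bottom-up:
= 0o45345
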